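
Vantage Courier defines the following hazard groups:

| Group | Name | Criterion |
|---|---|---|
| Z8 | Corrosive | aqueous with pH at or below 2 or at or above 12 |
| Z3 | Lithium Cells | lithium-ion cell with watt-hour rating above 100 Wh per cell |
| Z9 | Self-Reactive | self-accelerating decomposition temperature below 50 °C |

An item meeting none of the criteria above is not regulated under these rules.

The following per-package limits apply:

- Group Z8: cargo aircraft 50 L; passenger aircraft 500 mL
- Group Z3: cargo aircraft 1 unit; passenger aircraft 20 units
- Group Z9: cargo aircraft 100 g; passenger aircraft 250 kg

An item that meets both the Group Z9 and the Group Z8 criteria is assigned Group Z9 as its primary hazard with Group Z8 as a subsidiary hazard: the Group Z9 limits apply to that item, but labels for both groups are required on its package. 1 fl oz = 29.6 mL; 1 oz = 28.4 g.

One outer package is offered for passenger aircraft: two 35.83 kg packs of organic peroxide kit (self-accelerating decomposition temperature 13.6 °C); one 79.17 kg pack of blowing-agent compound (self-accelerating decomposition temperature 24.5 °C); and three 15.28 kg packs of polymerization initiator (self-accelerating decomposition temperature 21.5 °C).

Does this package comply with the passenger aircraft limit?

Yes

Self-accelerating decomposition temperature 13.6 °C meets the Group Z9 criterion (Self-Reactive), so the organic peroxide kit is Group Z9.
Self-accelerating decomposition temperature 24.5 °C meets the Group Z9 criterion (Self-Reactive), so the blowing-agent compound is Group Z9.
Self-accelerating decomposition temperature 21.5 °C meets the Group Z9 criterion (Self-Reactive), so the polymerization initiator is Group Z9.
Group Z9 net quantity: (two 35.83 kg packs = 71.66 kg) + 79.17 kg + (three 15.28 kg packs = 45.84 kg) = 196.67 kg.
196.67 kg ≤ 250 kg (passenger aircraft limit, Group Z9) — within limit.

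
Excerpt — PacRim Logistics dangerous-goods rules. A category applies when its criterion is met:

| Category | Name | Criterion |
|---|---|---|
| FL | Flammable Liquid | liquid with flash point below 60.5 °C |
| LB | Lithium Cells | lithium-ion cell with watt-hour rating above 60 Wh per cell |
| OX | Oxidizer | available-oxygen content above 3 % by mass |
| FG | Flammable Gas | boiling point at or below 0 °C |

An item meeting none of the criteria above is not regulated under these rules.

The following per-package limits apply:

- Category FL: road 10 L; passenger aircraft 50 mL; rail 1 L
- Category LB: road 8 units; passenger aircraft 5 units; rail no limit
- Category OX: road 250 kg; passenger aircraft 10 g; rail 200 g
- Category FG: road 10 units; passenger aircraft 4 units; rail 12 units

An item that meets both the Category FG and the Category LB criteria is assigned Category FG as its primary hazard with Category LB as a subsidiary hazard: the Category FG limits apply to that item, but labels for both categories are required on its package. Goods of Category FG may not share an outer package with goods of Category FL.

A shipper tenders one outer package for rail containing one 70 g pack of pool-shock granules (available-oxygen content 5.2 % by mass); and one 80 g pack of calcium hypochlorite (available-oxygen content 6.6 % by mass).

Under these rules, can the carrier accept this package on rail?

Yes

With available-oxygen content 5.2 % by mass (> 3 % by mass), the pool-shock granules fall in Category OX.
Calcium hypochlorite: available-oxygen content 6.6 % by mass > 3 % by mass → Category OX (Oxidizer).
Total Category OX: 70 g + 80 g = 150 g.
That is within the Category OX rail limit of 200 g.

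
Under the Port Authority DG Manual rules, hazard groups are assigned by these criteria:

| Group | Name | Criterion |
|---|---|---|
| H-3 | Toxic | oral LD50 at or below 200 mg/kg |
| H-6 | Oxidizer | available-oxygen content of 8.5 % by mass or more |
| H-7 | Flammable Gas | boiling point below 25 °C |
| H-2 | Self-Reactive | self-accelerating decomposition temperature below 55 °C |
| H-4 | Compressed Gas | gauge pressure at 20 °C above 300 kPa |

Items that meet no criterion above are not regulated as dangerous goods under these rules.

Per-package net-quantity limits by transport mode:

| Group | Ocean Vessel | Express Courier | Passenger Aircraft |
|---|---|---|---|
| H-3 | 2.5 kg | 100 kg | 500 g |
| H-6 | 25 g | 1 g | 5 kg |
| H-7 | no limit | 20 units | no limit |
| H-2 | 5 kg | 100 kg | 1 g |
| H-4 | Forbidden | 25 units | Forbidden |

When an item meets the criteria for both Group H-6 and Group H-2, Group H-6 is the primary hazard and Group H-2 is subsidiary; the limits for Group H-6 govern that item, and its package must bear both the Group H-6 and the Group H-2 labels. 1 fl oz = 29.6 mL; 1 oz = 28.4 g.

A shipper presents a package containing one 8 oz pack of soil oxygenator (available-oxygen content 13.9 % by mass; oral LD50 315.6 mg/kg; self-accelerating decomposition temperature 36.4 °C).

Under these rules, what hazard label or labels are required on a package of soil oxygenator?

Group H-2 and H-6

Soil oxygenator: available-oxygen content 13.9 % by mass ≥ 8.5 % by mass → Group H-6 (Oxidizer).
The soil oxygenator has self-accelerating decomposition temperature 36.4 °C, which is < 55 °C, so it is Group H-2 (Self-Reactive).
By the precedence rule Group H-6 is primary and Group H-2 is subsidiary, and that rule requires both labels on the package.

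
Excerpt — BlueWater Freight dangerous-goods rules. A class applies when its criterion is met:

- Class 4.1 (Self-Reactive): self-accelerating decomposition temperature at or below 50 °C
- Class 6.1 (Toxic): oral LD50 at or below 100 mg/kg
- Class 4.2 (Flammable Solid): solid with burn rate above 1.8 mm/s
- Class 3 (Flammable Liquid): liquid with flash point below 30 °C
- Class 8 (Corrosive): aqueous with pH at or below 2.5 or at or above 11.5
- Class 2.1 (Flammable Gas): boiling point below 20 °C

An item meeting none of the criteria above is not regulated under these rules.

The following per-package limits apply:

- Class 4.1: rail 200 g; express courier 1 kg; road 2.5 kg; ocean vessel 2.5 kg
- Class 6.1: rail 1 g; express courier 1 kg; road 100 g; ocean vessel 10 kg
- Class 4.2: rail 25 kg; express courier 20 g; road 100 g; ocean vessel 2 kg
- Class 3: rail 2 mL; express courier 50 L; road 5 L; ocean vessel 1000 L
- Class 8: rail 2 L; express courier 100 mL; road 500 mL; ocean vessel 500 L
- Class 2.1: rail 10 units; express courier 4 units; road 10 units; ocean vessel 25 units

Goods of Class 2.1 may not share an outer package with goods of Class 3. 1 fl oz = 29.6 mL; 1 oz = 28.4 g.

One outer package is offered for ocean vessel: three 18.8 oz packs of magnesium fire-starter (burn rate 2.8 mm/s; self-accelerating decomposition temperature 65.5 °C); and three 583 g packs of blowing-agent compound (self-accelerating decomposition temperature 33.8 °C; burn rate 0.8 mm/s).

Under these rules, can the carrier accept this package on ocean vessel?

The magnesium fire-starter has burn rate 2.8 mm/s, which is > 1.8 mm/s, so it is Class 4.2 (Flammable Solid).
With self-accelerating decomposition temperature 33.8 °C (≤ 50 °C), the blowing-agent compound falls in Class 4.1.
Class 4.2 quantity: three 18.8 oz packs = 1601.76 g.
1601.76 g ≤ 2 kg (ocean vessel limit, Class 4.2) — within limit.
Class 4.1 quantity: three 583 g packs = 1.749 kg.
That is within the Class 4.1 ocean vessel limit of 2.5 kg.
The segregation rule (Class 2.1 with Class 3) does not apply to Class 4.2 with Class 4.1.
Every hazard class is within its ocean vessel limit and no segregation rule is violated.

Yes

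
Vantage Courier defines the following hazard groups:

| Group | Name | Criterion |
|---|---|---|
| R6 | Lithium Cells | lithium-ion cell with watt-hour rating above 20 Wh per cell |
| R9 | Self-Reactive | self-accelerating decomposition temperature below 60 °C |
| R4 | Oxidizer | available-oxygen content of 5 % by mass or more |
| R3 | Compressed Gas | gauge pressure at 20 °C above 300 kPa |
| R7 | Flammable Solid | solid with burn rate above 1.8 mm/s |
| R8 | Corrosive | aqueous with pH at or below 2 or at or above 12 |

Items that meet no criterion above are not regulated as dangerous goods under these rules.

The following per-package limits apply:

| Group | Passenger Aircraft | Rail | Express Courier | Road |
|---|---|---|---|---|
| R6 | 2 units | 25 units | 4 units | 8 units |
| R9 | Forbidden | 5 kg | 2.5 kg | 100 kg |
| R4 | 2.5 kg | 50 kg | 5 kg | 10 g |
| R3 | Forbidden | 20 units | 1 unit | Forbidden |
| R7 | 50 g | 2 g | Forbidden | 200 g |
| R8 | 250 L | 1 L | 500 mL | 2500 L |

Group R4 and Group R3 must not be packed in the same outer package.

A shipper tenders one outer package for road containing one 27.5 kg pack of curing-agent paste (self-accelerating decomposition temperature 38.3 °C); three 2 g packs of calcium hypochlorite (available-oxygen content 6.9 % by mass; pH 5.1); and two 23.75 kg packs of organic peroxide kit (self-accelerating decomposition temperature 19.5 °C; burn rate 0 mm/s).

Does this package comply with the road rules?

Yes

With self-accelerating decomposition temperature 38.3 °C (< 60 °C), the curing-agent paste falls in Group R9.
Available-oxygen content 6.9 % by mass meets the Group R4 criterion (Oxidizer), so the calcium hypochlorite is Group R4.
Organic peroxide kit: self-accelerating decomposition temperature 19.5 °C < 60 °C → Group R9 (Self-Reactive).
Group R4 quantity: three 2 g packs = 6 g.
6 g ≤ 10 g (road limit, Group R4) — within limit.
Group R9 net quantity: 27.5 kg + (two 23.75 kg packs = 47.5 kg) = 75 kg.
That is within the Group R9 road limit of 100 kg.
The segregation rule (Group R4 with Group R3) does not apply to Group R4 with Group R9.
Every hazard group is within its road limit and no segregation rule is violated.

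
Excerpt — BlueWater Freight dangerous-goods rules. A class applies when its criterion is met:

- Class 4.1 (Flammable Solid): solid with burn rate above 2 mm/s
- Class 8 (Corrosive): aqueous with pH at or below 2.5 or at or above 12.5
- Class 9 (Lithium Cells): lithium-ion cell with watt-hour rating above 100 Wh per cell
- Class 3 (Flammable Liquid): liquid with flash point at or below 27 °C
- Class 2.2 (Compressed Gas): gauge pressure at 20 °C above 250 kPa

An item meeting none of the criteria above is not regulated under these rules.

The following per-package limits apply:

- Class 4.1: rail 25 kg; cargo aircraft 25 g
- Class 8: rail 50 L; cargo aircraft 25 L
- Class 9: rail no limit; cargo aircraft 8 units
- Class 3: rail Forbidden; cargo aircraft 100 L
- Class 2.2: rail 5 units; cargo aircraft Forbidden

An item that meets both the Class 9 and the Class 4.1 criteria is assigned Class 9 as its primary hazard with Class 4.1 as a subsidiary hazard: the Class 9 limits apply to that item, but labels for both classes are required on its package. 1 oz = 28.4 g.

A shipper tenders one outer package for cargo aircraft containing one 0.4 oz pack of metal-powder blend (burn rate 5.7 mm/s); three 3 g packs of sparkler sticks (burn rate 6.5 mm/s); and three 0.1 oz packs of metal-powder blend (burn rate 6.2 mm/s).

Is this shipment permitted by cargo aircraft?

Burn rate 5.7 mm/s meets the Class 4.1 criterion (Flammable Solid), so the metal-powder blend is Class 4.1.
With burn rate 6.5 mm/s (> 2 mm/s), the sparkler sticks fall in Class 4.1.
Burn rate 6.2 mm/s meets the Class 4.1 criterion (Flammable Solid), so the metal-powder blend is Class 4.1.
Total Class 4.1: (one 0.4 oz pack = 11.36 g) + (three 3 g packs = 9 g) + (three 0.1 oz packs = 8.52 g) = 28.88 g.
That exceeds the Class 4.1 cargo aircraft limit of 25 g.

No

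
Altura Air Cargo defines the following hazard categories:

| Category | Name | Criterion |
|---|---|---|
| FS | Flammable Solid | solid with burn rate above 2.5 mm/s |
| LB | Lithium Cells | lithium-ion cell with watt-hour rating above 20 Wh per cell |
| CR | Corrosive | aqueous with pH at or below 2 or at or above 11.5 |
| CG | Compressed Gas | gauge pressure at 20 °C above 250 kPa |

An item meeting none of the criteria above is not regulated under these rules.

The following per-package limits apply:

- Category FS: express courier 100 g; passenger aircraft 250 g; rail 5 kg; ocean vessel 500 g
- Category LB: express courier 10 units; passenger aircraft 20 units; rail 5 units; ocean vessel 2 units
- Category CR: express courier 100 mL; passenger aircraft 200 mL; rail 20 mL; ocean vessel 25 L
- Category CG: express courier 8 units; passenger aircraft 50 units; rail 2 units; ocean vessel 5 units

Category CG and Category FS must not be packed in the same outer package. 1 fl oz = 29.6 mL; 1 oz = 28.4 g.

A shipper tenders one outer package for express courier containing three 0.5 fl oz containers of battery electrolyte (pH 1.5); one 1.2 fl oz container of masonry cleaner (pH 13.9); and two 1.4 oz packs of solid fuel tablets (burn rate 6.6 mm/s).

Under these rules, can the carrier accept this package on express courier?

Battery electrolyte: pH 1.5 ≤ 2 → Category CR (Corrosive).
With pH 13.9 (≥ 11.5), the masonry cleaner falls in Category CR.
With burn rate 6.6 mm/s (> 2.5 mm/s), the solid fuel tablets fall in Category FS.
Category CR net quantity: (three 0.5 fl oz containers = 44.4 mL) + (one 1.2 fl oz container = 35.52 mL) = 79.92 mL.
That is within the Category CR express courier limit of 100 mL.
Category FS quantity: two 1.4 oz packs = 79.52 g.
79.52 g is within the express courier limit of 100 g for Category FS.
The segregation rule (Category CG with Category FS) does not apply to Category CR with Category FS.
Every hazard category is within its express courier limit and no segregation rule is violated.

Yes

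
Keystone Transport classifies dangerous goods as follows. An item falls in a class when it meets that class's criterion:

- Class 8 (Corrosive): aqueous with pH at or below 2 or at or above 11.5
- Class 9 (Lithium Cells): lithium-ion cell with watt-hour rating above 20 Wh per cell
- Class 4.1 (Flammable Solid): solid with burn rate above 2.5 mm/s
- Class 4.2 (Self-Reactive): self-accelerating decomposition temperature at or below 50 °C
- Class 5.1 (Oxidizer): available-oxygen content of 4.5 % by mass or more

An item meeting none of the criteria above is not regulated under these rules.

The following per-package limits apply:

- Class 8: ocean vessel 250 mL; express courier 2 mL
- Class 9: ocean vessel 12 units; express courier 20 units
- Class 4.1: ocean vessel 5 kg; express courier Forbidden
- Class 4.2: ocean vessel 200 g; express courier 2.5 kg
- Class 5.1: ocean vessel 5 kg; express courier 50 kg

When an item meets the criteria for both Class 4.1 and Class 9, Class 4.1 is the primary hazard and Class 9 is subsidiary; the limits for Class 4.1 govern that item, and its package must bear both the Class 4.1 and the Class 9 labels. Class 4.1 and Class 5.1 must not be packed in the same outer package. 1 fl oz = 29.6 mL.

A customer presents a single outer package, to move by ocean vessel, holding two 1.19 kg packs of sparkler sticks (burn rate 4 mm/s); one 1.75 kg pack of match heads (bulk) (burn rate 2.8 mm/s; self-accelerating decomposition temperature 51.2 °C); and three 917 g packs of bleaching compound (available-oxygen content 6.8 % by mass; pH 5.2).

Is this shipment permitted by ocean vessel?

With burn rate 4 mm/s (> 2.5 mm/s), the sparkler sticks fall in Class 4.1.
The match heads (bulk) have burn rate 2.8 mm/s, which is > 2.5 mm/s, so they are Class 4.1 (Flammable Solid).
The bleaching compound has available-oxygen content 6.8 % by mass, which is ≥ 4.5 % by mass, so it is Class 5.1 (Oxidizer).
Total Class 4.1: (two 1.19 kg packs = 2.38 kg) + 1.75 kg = 4.13 kg.
4.13 kg is within the ocean vessel limit of 5 kg for Class 4.1.
Class 5.1 quantity: three 917 g packs = 2.751 kg.
2.751 kg is within the ocean vessel limit of 5 kg for Class 5.1.
Class 4.1 and Class 5.1 may not share an outer package.

No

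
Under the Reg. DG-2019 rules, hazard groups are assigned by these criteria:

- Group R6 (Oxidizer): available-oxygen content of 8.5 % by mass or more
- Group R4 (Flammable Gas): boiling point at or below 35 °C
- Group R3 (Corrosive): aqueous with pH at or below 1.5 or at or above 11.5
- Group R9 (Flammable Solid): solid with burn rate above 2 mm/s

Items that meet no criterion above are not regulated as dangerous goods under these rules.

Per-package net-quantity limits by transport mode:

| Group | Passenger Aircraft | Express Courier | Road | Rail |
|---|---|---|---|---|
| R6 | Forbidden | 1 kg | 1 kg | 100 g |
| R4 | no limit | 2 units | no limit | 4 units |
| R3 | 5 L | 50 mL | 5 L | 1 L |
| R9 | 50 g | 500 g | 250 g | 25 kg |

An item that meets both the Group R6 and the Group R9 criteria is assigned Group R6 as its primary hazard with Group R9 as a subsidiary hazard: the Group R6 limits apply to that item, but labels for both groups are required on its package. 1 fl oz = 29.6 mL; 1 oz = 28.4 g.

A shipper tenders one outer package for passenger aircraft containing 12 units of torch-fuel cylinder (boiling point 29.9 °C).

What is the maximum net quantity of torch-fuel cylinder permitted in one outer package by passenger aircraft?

Boiling point 29.9 °C meets the Group R4 criterion (Flammable Gas), so the torch-fuel cylinder is Group R4.
The passenger aircraft limit for Group R4 is no limit.

no limit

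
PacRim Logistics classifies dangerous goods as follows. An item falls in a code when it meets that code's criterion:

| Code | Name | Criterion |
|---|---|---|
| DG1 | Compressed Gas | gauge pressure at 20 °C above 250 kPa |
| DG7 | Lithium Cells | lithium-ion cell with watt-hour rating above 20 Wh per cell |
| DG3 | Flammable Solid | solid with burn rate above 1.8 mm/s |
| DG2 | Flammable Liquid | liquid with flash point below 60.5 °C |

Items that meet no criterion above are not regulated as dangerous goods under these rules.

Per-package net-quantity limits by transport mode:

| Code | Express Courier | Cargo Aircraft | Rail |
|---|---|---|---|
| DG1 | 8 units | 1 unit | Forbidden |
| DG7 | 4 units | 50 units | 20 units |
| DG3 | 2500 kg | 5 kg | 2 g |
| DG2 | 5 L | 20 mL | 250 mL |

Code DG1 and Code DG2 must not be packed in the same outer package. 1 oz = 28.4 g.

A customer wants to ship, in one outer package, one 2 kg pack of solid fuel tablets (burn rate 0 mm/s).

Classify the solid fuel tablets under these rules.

Not regulated

burn rate 0 mm/s is not above 1.8 mm/s, so Code DG3 does not apply.
No criterion is met, so the item is not regulated.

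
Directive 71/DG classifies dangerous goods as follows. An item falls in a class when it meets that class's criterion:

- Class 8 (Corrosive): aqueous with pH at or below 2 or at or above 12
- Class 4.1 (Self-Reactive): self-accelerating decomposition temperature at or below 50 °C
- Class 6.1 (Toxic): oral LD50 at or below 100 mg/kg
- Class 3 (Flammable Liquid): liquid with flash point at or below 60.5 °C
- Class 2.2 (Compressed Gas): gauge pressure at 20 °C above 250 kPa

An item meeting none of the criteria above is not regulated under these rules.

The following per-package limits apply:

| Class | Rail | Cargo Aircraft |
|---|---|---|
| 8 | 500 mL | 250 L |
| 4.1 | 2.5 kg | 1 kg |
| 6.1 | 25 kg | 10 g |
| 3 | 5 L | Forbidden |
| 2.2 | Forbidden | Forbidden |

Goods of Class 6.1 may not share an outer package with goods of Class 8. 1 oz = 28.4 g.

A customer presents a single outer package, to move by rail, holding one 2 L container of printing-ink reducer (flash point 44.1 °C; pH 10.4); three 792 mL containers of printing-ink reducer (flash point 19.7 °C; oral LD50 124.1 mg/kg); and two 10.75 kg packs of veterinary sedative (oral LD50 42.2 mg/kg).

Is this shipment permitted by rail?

With flash point 44.1 °C (≤ 60.5 °C), the printing-ink reducer falls in Class 3.
Printing-ink reducer: flash point 19.7 °C ≤ 60.5 °C → Class 3 (Flammable Liquid).
With oral LD50 42.2 mg/kg (≤ 100 mg/kg), the veterinary sedative falls in Class 6.1.
Class 6.1 quantity: two 10.75 kg packs = 21.5 kg.
21.5 kg is within the rail limit of 25 kg for Class 6.1.
Total Class 3: 2 L + (three 792 mL containers = 2.376 L) = 4.376 L.
4.376 L ≤ 5 L (rail limit, Class 3) — within limit.
The segregation rule (Class 6.1 with Class 8) does not apply to Class 6.1 with Class 3.
Every hazard class is within its rail limit and no segregation rule is violated.

Yes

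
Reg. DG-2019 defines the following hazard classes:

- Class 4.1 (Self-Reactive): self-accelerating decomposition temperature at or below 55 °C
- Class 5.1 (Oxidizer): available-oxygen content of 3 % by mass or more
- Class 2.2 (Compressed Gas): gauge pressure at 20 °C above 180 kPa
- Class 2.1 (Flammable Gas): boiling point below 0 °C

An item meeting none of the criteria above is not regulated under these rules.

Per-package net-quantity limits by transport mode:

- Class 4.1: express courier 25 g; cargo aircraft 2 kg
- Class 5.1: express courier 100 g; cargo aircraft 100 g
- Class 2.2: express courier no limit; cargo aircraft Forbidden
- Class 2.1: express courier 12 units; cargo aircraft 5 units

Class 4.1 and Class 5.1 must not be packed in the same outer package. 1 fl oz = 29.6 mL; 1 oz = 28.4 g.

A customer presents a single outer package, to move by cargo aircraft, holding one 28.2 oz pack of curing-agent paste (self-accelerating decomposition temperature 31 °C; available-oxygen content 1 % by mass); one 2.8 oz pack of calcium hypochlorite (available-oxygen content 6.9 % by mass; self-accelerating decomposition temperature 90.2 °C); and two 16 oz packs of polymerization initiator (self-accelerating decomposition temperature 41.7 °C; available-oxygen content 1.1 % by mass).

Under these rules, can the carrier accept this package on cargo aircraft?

With self-accelerating decomposition temperature 31 °C (≤ 55 °C), the curing-agent paste falls in Class 4.1.
Calcium hypochlorite: available-oxygen content 6.9 % by mass ≥ 3 % by mass → Class 5.1 (Oxidizer).
Self-accelerating decomposition temperature 41.7 °C meets the Class 4.1 criterion (Self-Reactive), so the polymerization initiator is Class 4.1.
Class 4.1 net quantity: (one 28.2 oz pack = 800.88 g) + (two 16 oz packs = 908.8 g) = 1709.68 g.
1709.68 g is within the cargo aircraft limit of 2 kg for Class 4.1.
Class 5.1 quantity: one 2.8 oz pack = 79.52 g.
That is within the Class 5.1 cargo aircraft limit of 100 g.
Class 4.1 and Class 5.1 may not share an outer package.

No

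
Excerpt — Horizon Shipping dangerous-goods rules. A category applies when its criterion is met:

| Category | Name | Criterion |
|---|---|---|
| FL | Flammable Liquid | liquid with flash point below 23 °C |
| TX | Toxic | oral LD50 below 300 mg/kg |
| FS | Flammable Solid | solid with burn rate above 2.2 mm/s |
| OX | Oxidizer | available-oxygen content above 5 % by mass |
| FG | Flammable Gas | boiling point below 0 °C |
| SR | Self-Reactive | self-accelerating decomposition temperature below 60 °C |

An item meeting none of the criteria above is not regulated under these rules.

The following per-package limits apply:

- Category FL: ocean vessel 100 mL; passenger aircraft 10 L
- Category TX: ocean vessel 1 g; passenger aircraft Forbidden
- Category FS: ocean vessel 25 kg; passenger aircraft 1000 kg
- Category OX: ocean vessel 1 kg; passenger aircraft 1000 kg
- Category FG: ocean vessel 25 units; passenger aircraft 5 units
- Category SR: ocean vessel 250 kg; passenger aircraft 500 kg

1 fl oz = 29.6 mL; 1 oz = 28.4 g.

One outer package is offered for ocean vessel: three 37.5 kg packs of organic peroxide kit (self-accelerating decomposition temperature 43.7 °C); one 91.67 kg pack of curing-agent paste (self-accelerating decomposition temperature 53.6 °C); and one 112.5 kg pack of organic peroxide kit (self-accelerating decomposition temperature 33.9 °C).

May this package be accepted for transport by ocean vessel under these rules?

No

With self-accelerating decomposition temperature 43.7 °C (< 60 °C), the organic peroxide kit falls in Category SR.
The curing-agent paste has self-accelerating decomposition temperature 53.6 °C, which is < 60 °C, so it is Category SR (Self-Reactive).
The organic peroxide kit has self-accelerating decomposition temperature 33.9 °C, which is < 60 °C, so it is Category SR (Self-Reactive).
Category SR net quantity: (three 37.5 kg packs = 112.5 kg) + 91.67 kg + 112.5 kg = 316.67 kg.
316.67 kg > 250 kg (ocean vessel limit, Category SR) — over the limit.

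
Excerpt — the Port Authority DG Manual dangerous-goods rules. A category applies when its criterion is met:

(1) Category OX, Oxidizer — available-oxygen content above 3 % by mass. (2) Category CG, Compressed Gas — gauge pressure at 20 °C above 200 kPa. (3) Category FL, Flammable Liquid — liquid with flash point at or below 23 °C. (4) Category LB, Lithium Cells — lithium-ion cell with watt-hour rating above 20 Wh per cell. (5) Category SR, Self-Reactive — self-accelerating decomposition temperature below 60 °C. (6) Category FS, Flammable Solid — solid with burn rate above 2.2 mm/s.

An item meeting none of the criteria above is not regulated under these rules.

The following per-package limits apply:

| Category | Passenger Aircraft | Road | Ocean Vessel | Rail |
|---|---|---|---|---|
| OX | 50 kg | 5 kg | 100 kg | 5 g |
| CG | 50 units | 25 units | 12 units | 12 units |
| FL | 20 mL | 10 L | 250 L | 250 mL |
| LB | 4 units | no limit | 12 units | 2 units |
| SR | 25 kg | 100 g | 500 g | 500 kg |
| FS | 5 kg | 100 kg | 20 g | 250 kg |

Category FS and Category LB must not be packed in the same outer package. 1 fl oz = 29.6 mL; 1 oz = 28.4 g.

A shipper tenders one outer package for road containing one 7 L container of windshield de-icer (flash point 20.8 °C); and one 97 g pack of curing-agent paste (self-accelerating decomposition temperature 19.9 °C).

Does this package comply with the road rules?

Yes

With flash point 20.8 °C (≤ 23 °C), the windshield de-icer falls in Category FL.
With self-accelerating decomposition temperature 19.9 °C (< 60 °C), the curing-agent paste falls in Category SR.
Category SR quantity: 97 g.
97 g ≤ 100 g (road limit, Category SR) — within limit.
Category FL quantity: 7 L.
7 L ≤ 10 L (road limit, Category FL) — within limit.
The segregation rule (Category FS with Category LB) does not apply to Category SR with Category FL.
Every hazard category is within its road limit and no segregation rule is violated.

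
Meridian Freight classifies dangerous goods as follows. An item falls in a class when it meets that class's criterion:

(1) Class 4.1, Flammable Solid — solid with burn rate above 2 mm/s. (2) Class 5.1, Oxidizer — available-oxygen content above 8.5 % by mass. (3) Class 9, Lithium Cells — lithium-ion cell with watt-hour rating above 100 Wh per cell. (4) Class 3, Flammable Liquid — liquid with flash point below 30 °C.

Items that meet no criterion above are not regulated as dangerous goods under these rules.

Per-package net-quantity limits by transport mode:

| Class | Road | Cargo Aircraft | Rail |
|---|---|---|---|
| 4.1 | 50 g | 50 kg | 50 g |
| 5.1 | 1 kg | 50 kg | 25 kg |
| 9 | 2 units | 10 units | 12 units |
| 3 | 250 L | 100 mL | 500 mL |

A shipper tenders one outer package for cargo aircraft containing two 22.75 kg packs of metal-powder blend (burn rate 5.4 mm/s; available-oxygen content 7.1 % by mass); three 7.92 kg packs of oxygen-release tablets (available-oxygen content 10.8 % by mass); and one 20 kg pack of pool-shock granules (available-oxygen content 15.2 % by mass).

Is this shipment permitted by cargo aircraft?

The metal-powder blend has burn rate 5.4 mm/s, which is > 2 mm/s, so it is Class 4.1 (Flammable Solid).
Oxygen-release tablets: available-oxygen content 10.8 % by mass > 8.5 % by mass → Class 5.1 (Oxidizer).
With available-oxygen content 15.2 % by mass (> 8.5 % by mass), the pool-shock granules fall in Class 5.1.
Class 5.1 net quantity: (three 7.92 kg packs = 23.76 kg) + 20 kg = 43.76 kg.
That is within the Class 5.1 cargo aircraft limit of 50 kg.
Class 4.1 quantity: two 22.75 kg packs = 45.5 kg.
That is within the Class 4.1 cargo aircraft limit of 50 kg.
Every hazard class is within its cargo aircraft limit and no segregation rule is violated.

Yes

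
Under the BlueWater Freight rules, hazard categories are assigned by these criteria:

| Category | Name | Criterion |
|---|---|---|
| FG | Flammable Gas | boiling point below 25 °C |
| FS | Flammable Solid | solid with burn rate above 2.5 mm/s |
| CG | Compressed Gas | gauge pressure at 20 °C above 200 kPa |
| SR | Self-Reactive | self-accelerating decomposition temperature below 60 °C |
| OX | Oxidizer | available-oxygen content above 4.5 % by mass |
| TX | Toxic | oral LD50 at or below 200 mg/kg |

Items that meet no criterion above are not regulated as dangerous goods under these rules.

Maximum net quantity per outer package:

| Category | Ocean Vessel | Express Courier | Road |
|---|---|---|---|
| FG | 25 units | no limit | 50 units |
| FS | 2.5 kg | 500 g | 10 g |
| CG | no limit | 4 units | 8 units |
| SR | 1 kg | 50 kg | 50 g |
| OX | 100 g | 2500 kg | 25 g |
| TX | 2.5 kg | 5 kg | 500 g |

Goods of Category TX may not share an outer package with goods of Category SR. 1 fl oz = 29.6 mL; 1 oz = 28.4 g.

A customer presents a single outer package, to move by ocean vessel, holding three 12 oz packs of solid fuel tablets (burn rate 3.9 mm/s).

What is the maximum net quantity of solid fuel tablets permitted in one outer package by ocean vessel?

2.5 kg

Burn rate 3.9 mm/s meets the Category FS criterion (Flammable Solid), so the solid fuel tablets are Category FS.
The ocean vessel limit for Category FS is 2.5 kg.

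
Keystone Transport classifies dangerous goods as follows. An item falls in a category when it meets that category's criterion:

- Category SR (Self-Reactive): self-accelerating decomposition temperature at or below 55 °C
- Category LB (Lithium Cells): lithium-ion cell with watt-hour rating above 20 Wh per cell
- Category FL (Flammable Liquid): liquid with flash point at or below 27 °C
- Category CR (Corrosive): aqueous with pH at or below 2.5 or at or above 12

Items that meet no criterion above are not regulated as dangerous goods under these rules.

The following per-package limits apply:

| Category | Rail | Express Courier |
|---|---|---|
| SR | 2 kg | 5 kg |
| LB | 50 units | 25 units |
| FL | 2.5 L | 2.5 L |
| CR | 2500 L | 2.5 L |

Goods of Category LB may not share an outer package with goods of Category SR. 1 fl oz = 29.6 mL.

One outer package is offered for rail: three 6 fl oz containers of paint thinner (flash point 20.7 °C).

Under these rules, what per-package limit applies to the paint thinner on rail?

2.5 L

With flash point 20.7 °C (≤ 27 °C), the paint thinner falls in Category FL.
The rail limit for Category FL is 2.5 L.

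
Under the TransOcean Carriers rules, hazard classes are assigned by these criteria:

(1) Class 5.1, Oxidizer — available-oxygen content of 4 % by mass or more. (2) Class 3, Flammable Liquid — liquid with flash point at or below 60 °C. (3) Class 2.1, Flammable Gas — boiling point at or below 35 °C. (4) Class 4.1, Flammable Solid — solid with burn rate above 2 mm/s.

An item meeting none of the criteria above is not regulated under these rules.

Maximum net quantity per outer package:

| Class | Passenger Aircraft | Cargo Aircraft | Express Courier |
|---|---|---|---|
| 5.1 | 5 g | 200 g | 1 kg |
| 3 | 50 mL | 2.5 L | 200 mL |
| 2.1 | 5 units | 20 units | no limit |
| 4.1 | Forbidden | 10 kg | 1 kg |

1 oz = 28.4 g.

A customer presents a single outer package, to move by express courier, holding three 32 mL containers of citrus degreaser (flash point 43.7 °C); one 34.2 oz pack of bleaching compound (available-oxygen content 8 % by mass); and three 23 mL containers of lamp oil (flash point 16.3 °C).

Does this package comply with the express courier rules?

Flash point 43.7 °C meets the Class 3 criterion (Flammable Liquid), so the citrus degreaser is Class 3.
The bleaching compound has available-oxygen content 8 % by mass, which is ≥ 4 % by mass, so it is Class 5.1 (Oxidizer).
Lamp oil: flash point 16.3 °C ≤ 60 °C → Class 3 (Flammable Liquid).
Total Class 3: (three 32 mL containers = 96 mL) + (three 23 mL containers = 69 mL) = 165 mL.
165 mL is within the express courier limit of 200 mL for Class 3.
Class 5.1 quantity: one 34.2 oz pack = 971.28 g.
971.28 g ≤ 1 kg (express courier limit, Class 5.1) — within limit.
Every hazard class is within its express courier limit and no segregation rule is violated.

Yes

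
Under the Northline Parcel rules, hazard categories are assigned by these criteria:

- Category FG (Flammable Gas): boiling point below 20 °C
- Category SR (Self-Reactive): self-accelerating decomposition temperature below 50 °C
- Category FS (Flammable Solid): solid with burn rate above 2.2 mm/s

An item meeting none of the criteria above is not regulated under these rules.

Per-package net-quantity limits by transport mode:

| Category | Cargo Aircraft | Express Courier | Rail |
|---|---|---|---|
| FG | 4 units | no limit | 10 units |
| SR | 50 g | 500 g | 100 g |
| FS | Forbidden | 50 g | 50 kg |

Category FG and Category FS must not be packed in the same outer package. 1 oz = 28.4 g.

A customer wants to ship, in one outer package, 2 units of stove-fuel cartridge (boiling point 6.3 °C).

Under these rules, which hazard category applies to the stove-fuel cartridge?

Boiling point 6.3 °C meets the Category FG criterion (Flammable Gas), so the stove-fuel cartridge is Category FG.

Category FG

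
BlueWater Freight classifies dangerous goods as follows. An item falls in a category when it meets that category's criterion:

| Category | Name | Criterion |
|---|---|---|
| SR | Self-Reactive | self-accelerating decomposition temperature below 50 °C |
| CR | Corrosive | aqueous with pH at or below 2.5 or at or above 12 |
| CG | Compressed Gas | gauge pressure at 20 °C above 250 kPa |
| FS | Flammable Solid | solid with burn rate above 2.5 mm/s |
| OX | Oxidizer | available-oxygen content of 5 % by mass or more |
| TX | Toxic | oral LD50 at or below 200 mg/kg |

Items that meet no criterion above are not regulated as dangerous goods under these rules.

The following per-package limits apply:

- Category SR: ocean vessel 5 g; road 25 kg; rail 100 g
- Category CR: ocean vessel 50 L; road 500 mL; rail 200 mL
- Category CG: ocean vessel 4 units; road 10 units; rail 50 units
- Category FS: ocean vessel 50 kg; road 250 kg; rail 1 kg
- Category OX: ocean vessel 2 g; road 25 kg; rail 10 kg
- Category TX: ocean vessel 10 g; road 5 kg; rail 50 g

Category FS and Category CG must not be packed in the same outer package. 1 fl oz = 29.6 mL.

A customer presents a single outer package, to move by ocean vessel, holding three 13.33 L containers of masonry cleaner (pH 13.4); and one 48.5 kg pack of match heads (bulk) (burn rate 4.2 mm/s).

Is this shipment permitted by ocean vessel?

Yes

With pH 13.4 (≥ 12), the masonry cleaner falls in Category CR.
Match heads (bulk): burn rate 4.2 mm/s > 2.5 mm/s → Category FS (Flammable Solid).
Category FS quantity: 48.5 kg.
48.5 kg is within the ocean vessel limit of 50 kg for Category FS.
Category CR quantity: three 13.33 L containers = 39.99 L.
39.99 L ≤ 50 L (ocean vessel limit, Category CR) — within limit.
The segregation rule (Category FS with Category CG) does not apply to Category FS with Category CR.
Every hazard category is within its ocean vessel limit and no segregation rule is violated.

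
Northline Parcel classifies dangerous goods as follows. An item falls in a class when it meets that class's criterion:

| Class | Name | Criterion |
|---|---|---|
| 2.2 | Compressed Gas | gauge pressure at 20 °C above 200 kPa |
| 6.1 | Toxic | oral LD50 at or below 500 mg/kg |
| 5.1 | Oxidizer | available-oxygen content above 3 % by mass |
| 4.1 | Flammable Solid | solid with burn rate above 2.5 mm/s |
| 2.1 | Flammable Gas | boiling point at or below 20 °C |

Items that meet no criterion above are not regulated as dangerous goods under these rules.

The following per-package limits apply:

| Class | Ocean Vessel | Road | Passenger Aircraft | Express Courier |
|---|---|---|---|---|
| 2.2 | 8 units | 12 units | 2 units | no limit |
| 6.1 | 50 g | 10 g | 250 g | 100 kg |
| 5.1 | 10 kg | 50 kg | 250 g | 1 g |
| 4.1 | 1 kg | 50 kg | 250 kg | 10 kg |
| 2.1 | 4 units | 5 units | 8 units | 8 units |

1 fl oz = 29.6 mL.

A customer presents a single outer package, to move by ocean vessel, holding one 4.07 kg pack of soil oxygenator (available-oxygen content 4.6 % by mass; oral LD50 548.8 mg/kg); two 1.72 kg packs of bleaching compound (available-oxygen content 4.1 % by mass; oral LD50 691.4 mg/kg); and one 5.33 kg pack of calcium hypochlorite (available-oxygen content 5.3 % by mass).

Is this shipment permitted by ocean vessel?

Soil oxygenator: available-oxygen content 4.6 % by mass > 3 % by mass → Class 5.1 (Oxidizer).
Available-oxygen content 4.1 % by mass meets the Class 5.1 criterion (Oxidizer), so the bleaching compound is Class 5.1.
Calcium hypochlorite: available-oxygen content 5.3 % by mass > 3 % by mass → Class 5.1 (Oxidizer).
Total Class 5.1: 4.07 kg + (two 1.72 kg packs = 3.44 kg) + 5.33 kg = 12.84 kg.
12.84 kg exceeds the ocean vessel limit of 10 kg for Class 5.1.

No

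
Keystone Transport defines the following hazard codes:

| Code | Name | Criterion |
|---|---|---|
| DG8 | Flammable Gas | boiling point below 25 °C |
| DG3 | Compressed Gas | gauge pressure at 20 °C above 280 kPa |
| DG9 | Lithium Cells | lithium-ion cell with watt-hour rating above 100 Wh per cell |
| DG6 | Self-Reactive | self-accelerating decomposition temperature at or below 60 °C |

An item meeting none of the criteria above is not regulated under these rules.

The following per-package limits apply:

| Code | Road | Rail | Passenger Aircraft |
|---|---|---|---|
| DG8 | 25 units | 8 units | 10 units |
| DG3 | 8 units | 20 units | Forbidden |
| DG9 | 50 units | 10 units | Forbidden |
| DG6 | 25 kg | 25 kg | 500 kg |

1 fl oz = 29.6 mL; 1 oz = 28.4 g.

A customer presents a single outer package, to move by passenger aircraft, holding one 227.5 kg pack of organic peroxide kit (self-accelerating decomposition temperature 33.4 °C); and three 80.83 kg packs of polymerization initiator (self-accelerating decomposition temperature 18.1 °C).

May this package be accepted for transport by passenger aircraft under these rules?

The organic peroxide kit has self-accelerating decomposition temperature 33.4 °C, which is ≤ 60 °C, so it is Code DG6 (Self-Reactive).
The polymerization initiator has self-accelerating decomposition temperature 18.1 °C, which is ≤ 60 °C, so it is Code DG6 (Self-Reactive).
Code DG6 net quantity: 227.5 kg + (three 80.83 kg packs = 242.49 kg) = 469.99 kg.
469.99 kg is within the passenger aircraft limit of 500 kg for Code DG6.

Yes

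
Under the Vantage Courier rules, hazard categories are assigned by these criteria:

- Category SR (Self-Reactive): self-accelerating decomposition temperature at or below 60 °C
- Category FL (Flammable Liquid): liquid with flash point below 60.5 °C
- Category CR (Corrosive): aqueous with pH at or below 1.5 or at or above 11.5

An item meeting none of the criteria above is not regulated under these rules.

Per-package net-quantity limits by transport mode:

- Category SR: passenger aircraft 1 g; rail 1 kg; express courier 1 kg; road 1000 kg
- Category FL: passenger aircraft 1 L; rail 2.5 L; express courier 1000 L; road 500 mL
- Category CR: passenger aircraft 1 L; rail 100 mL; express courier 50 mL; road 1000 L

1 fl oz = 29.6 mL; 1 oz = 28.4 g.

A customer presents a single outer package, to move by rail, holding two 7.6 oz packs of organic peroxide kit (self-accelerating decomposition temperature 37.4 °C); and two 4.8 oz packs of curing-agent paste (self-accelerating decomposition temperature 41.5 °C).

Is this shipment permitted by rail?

Yes

With self-accelerating decomposition temperature 37.4 °C (≤ 60 °C), the organic peroxide kit falls in Category SR.
With self-accelerating decomposition temperature 41.5 °C (≤ 60 °C), the curing-agent paste falls in Category SR.
Total Category SR: (two 7.6 oz packs = 431.68 g) + (two 4.8 oz packs = 272.64 g) = 704.32 g.
That is within the Category SR rail limit of 1 kg.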